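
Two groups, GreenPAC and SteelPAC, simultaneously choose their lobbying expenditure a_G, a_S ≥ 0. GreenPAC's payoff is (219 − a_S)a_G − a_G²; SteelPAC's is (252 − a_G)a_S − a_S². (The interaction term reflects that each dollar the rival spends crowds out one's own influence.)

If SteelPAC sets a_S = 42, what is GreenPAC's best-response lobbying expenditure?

88.5

Expanding GreenPAC's payoff: 219a_G − a_Sa_G − a_G².
∂π/∂a_G = 219 − a_S − 2a_G = 0, so a_G = 109.5 − 0.5a_S.
At a_S = 42: a_G = 109.5 − 0.5·42 = 88.5.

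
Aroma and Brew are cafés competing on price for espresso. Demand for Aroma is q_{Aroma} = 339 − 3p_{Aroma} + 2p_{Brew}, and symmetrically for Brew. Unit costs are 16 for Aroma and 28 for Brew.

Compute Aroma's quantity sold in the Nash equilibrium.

249

Aroma's profit: π = (p_{Aroma} − 16)(339 − 3p_{Aroma} + 2p_{Brew}).
∂π/∂p_{Aroma} = 387 − 6p_{Aroma} + 2p_{Brew} = 0 ⇒ p_{Aroma} = 64.5 + (1/3)p_{Brew}.
Similarly p_{Brew} = 70.5 + (1/3)p_{Aroma}.
Solving the two reaction functions simultaneously: (1 − (1/3)(1/3))p_{Aroma} = 64.5 + (1/3)·70.5, so (8/9)p_{Aroma} = 88 and p_{Aroma} = 99.
Then p_{Brew} = 70.5 + (1/3)·99 = 103.5.
q_{Aroma} = 339 − 3·99 + 2·103.5 = 249.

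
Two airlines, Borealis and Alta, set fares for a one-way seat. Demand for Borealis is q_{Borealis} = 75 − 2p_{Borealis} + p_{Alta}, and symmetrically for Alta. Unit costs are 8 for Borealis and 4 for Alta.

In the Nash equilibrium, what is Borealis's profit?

950.48

Borealis's profit: π = (p_{Borealis} − 8)(75 − 2p_{Borealis} + p_{Alta}).
∂π/∂p_{Borealis} = 91 − 4p_{Borealis} + p_{Alta} = 0 ⇒ p_{Borealis} = 22.75 + 0.25p_{Alta}.
Similarly p_{Alta} = 20.75 + 0.25p_{Borealis}.
Plugging p_{Alta} into Borealis's best response: p_{Borealis} = 22.75 + 0.25(20.75 + 0.25p_{Borealis}) ⇒ 0.9375p_{Borealis} = 27.9375, so p_{Borealis} = 29.8.
Then p_{Alta} = 20.75 + 0.25·29.8 = 28.2.
q_{Borealis} = 75 − 2·29.8 + 28.2 = 43.6.
Profit = (29.8 − 8)·43.6 = 950.48.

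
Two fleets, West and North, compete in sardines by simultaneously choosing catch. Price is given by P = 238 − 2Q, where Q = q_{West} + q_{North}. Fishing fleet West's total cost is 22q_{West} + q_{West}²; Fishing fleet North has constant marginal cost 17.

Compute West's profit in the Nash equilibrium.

Fishing fleet West's profit: π = q_{West}(238 − 2(q_{West} + q_{North})) − 22q_{West} − q_{West}².
∂π/∂q_{West} = 216 − 6q_{West} − 2q_{North} = 0, so q_{West} = 36 − (1/3)q_{North}.
For North: ∂π/∂q_{North} = 221 − 4q_{North} − 2q_{West} = 0 ⇒ q_{North} = 55.25 − 0.5q_{West}.
Plugging q_{North} into West's best response: q_{West} = 36 − (1/3)(55.25 − 0.5q_{West}) ⇒ (5/6)q_{West} = 211/12, so q_{West} = 21.1.
Then q_{North} = 55.25 − 0.5·21.1 = 44.7.
Price P = 238 − 2·65.8 = 106.4.
West's profit: (106.4 − 22)·21.1 − (21.1)² = 1335.63.

1335.63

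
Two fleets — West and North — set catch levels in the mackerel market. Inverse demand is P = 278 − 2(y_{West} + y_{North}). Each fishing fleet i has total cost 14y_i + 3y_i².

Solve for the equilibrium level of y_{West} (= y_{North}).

22

Fishing fleet West's profit: π = y_{West}(278 − 2(y_{West} + y_{North})) − 14y_{West} − 3y_{West}².
∂π/∂y_{West} = 264 − 10y_{West} − 2y_{North} = 0, so y_{West} = 26.4 − 0.2y_{North}.
Setting y_{West} = y_{North} in the reaction function: y_{West} = 26.4 − 0.2y_{West}, so y_{West} = 26.4 / 1.2 = 22.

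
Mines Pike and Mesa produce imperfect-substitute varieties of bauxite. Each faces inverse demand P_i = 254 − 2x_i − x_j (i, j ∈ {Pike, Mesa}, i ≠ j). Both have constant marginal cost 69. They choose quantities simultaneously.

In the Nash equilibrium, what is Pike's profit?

Mine Pike's profit: π = x_{Pike}(254 − 2x_{Pike} − x_{Mesa}) − 69x_{Pike}.
∂π/∂x_{Pike} = 185 − 4x_{Pike} − x_{Mesa} = 0 ⇒ x_{Pike} = 46.25 − 0.25x_{Mesa}.
The game is symmetric, so in equilibrium x_{Mesa} = x_{Pike}: the reaction function gives 1.25x_{Pike} = 46.25, hence x_{Pike} = 37.
P_{Pike} = 254 − 2·37 − 37 = 143.
Profit = (143 − 69)·37 = 2738.

2738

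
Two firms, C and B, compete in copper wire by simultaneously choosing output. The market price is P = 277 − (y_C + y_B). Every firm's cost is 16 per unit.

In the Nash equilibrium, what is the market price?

Firm C's profit: π = y_C(277 − (y_C + y_B)) − 16y_C.
∂π/∂y_C = 261 − 2y_C − y_B = 0, so y_C = 130.5 − 0.5y_B.
The game is symmetric, so in equilibrium y_B = y_C: the reaction function gives 1.5y_C = 130.5, hence y_C = 87.
Equilibrium price: P = 277 − 174 = 103.

103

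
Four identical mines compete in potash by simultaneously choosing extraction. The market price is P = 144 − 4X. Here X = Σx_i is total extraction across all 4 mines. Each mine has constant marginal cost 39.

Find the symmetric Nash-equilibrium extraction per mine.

5.25

A representative mine's profit is π_i = x_i(144 − 4X) − 39x_i, with X = x_i + Σ_{j≠i} x_j.
First-order condition: 105 − 8x_i − 4Σ_{j≠i} x_j = 0.
In a symmetric equilibrium every mine chooses the same x, so Σ_{j≠i} x_j = 3x. The condition becomes 105 − 20x = 0, giving x = 105/20 = 5.25.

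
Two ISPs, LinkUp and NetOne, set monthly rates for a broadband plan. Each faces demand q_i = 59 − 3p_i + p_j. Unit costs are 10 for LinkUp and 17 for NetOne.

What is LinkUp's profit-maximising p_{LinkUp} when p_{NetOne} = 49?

LinkUp's profit: π = (p_{LinkUp} − 10)(59 − 3p_{LinkUp} + p_{NetOne}).
∂π/∂p_{LinkUp} = 89 − 6p_{LinkUp} + p_{NetOne} = 0 ⇒ p_{LinkUp} = 89/6 + (1/6)p_{NetOne}.
At p_{NetOne} = 49: p_{LinkUp} = 89/6 + (1/6)·49 = 23.

23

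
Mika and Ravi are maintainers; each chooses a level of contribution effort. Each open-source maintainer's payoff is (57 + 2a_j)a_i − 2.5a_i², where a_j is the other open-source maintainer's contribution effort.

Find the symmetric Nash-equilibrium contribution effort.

Mika's payoff is (57 + 2a_R)a_M − 2.5a_M².
∂π/∂a_M = 57 + 2a_R − 5a_M = 0, so a_M = 11.4 + 0.4a_R.
The game is symmetric, so in equilibrium a_R = a_M: the reaction function gives 0.6a_M = 11.4, hence a_M = 19.

19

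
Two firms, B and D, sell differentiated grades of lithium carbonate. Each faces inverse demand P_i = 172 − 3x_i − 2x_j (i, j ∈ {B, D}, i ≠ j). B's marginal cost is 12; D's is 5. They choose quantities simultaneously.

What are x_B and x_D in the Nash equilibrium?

Firm B's profit: π = x_B(172 − 3x_B − 2x_D) − 12x_B.
∂π/∂x_B = 160 − 6x_B − 2x_D = 0 ⇒ x_B = 80/3 − (1/3)x_D.
Similarly x_D = 167/6 − (1/3)x_B.
Solving the two reaction functions simultaneously: (1 − (−1/3)(−1/3))x_B = 80/3 − (1/3)·(167/6), so (8/9)x_B = 313/18 and x_B = 19.5625.
Then x_D = 167/6 − (1/3)·19.5625 = 21.3125.

19.5625, 21.3125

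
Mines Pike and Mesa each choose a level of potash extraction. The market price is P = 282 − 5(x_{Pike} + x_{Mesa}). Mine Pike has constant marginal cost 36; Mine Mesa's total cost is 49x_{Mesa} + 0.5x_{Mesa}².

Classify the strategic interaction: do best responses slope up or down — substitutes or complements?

strategic substitutes

Mine Pike's profit: π = x_{Pike}(282 − 5(x_{Pike} + x_{Mesa})) − 36x_{Pike}.
∂π/∂x_{Pike} = 246 − 10x_{Pike} − 5x_{Mesa} = 0, so x_{Pike} = 24.6 − 0.5x_{Mesa}.
The best-response slope dx_{Pike}/dx_{Mesa} = −0.5 < 0: the reaction function is downward-sloping, so the choices are strategic substitutes.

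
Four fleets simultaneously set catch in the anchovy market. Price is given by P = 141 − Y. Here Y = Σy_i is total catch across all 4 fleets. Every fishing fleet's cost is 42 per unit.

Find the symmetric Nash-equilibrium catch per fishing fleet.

A representative fishing fleet's profit is π_i = y_i(141 − Y) − 42y_i, with Y = y_i + Σ_{j≠i} y_j.
First-order condition: 99 − 2y_i − Σ_{j≠i} y_j = 0.
Imposing symmetry (y_j = y for all j) turns Σ_{j≠i} y_j into 3y, so 99 = 5y and y = 19.8.

19.8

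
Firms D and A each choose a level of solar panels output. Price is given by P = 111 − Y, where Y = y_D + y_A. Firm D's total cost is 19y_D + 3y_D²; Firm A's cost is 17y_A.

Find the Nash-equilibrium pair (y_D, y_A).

6, 44

Firm D's profit: π = y_D(111 − (y_D + y_A)) − 19y_D − 3y_D².
∂π/∂y_D = 92 − 8y_D − y_A = 0, so y_D = 11.5 − 0.125y_A.
For A: ∂π/∂y_A = 94 − 2y_A − y_D = 0 ⇒ y_A = 47 − 0.5y_D.
Substituting the second reaction function into the first: y_D = 11.5 − 0.125(47 − 0.5y_D), which gives 0.9375y_D = 5.625 ⇒ y_D = 6.
Then y_A = 47 − 0.5·6 = 44.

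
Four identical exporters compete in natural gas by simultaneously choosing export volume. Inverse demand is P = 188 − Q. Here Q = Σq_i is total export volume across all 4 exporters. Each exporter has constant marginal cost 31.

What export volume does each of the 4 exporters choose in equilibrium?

A representative exporter's profit is π_i = q_i(188 − Q) − 31q_i, with Q = q_i + Σ_{j≠i} q_j.
First-order condition: 157 − 2q_i − Σ_{j≠i} q_j = 0.
Imposing symmetry (q_j = q for all j) turns Σ_{j≠i} q_j into 3q, so 157 = 5q and q = 31.4.

31.4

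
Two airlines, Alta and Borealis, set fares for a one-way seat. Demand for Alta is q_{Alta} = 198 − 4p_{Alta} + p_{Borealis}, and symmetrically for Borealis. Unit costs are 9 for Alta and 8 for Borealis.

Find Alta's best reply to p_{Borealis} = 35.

33.625

Alta's profit: π = (p_{Alta} − 9)(198 − 4p_{Alta} + p_{Borealis}).
∂π/∂p_{Alta} = 234 − 8p_{Alta} + p_{Borealis} = 0 ⇒ p_{Alta} = 29.25 + 0.125p_{Borealis}.
At p_{Borealis} = 35: p_{Alta} = 29.25 + 0.125·35 = 33.625.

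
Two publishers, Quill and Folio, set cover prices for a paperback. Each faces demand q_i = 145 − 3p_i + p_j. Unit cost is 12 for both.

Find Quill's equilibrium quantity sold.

Quill's profit: π = (p_{Quill} − 12)(145 − 3p_{Quill} + p_{Folio}).
∂π/∂p_{Quill} = 181 − 6p_{Quill} + p_{Folio} = 0 ⇒ p_{Quill} = 181/6 + (1/6)p_{Folio}.
The game is symmetric, so in equilibrium p_{Folio} = p_{Quill}: the reaction function gives (5/6)p_{Quill} = 181/6, hence p_{Quill} = 36.2.
q_{Quill} = 145 − 3·36.2 + 36.2 = 72.6.

72.6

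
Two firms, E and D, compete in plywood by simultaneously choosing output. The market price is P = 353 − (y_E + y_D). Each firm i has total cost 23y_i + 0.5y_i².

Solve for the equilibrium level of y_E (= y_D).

82.5

Firm E's profit: π = y_E(353 − (y_E + y_D)) − 23y_E − 0.5y_E².
∂π/∂y_E = 330 − 3y_E − y_D = 0, so y_E = 110 − (1/3)y_D.
The game is symmetric, so in equilibrium y_D = y_E: the reaction function gives (4/3)y_E = 110, hence y_E = 82.5.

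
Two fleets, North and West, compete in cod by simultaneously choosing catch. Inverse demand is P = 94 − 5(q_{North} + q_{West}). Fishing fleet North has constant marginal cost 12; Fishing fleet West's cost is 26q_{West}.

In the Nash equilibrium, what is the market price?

Fishing fleet North's profit: π = q_{North}(94 − 5(q_{North} + q_{West})) − 12q_{North}.
∂π/∂q_{North} = 82 − 10q_{North} − 5q_{West} = 0, so q_{North} = 8.2 − 0.5q_{West}.
By the same steps for West: q_{West} = 6.8 − 0.5q_{North}.
Plugging q_{West} into North's best response: q_{North} = 8.2 − 0.5(6.8 − 0.5q_{North}) ⇒ 0.75q_{North} = 4.8, so q_{North} = 6.4.
Then q_{West} = 6.8 − 0.5·6.4 = 3.6.
Equilibrium price: P = 94 − 5·10 = 44.

44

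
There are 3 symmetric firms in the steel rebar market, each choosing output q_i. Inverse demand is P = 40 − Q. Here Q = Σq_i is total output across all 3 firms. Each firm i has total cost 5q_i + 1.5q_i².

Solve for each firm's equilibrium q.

5

A representative firm's profit is π_i = q_i(40 − Q) − 5q_i − 1.5q_i², with Q = q_i + Σ_{j≠i} q_j.
First-order condition: 35 − 5q_i − Σ_{j≠i} q_j = 0.
With identical firms, set every q_j = q: then 35 − 5q − 2q = 0, i.e. q = 35/7 = 5.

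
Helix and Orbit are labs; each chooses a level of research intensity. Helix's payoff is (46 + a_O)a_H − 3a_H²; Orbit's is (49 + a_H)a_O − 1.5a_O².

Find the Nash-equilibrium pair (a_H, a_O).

Expanding Helix's payoff: 46a_H + a_Oa_H − 3a_H².
∂π/∂a_H = 46 + a_O − 6a_H = 0, so a_H = 23/3 + (1/6)a_O.
Likewise for Orbit: a_O = 49/3 + (1/3)a_H.
Substituting the second reaction function into the first: a_H = 23/3 + (1/6)(49/3 + (1/3)a_H), which gives (17/18)a_H = 187/18 ⇒ a_H = 11.
Then a_O = 49/3 + (1/3)·11 = 20.

11, 20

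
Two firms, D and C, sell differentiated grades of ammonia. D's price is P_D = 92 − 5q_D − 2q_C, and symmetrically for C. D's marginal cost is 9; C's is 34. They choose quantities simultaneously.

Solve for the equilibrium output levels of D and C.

Firm D's profit: π = q_D(92 − 5q_D − 2q_C) − 9q_D.
∂π/∂q_D = 83 − 10q_D − 2q_C = 0 ⇒ q_D = 8.3 − 0.2q_C.
Similarly q_C = 5.8 − 0.2q_D.
Solving the two reaction functions simultaneously: (1 − (−0.2)(−0.2))q_D = 8.3 − 0.2·5.8, so 0.96q_D = 7.14 and q_D = 7.4375.
Then q_C = 5.8 − 0.2·7.4375 = 4.3125.

7.4375, 4.3125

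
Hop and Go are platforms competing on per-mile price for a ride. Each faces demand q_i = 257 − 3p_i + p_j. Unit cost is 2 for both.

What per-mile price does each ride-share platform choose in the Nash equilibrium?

Hop's profit: π = (p_{Hop} − 2)(257 − 3p_{Hop} + p_{Go}).
∂π/∂p_{Hop} = 263 − 6p_{Hop} + p_{Go} = 0 ⇒ p_{Hop} = 263/6 + (1/6)p_{Go}.
By symmetry p_{Go} = p_{Hop}; substituting into the reaction function, (5/6)p_{Hop} = 263/6 and p_{Hop} = 52.6.

52.6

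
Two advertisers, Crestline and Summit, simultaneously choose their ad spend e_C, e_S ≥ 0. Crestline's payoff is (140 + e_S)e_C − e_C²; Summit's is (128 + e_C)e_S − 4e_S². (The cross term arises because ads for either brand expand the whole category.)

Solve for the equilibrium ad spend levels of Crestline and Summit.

83.2, 26.4

Expanding Crestline's payoff: 140e_C + e_Se_C − e_C².
∂π/∂e_C = 140 + e_S − 2e_C = 0, so e_C = 70 + 0.5e_S.
Likewise for Summit: e_S = 16 + 0.125e_C.
Plugging e_S into Crestline's best response: e_C = 70 + 0.5(16 + 0.125e_C) ⇒ 0.9375e_C = 78, so e_C = 83.2.
Then e_S = 16 + 0.125·83.2 = 26.4.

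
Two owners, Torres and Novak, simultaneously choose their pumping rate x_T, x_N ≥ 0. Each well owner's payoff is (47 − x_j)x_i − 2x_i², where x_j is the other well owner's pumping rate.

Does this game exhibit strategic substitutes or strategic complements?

strategic substitutes

Torres's payoff is (47 − x_N)x_T − 2x_T².
∂π/∂x_T = 47 − x_N − 4x_T = 0, so x_T = 11.75 − 0.25x_N.
The best-response slope dx_T/dx_N = −0.25 < 0: the reaction function is downward-sloping, so the choices are strategic substitutes.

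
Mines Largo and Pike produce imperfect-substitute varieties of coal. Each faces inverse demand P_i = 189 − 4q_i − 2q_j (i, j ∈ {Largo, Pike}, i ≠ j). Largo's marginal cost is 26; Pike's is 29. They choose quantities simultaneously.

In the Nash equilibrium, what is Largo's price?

Mine Largo's profit: π = q_{Largo}(189 − 4q_{Largo} − 2q_{Pike}) − 26q_{Largo}.
∂π/∂q_{Largo} = 163 − 8q_{Largo} − 2q_{Pike} = 0 ⇒ q_{Largo} = 20.375 − 0.25q_{Pike}.
Similarly q_{Pike} = 20 − 0.25q_{Largo}.
Solving the two reaction functions simultaneously: (1 − (−0.25)(−0.25))q_{Largo} = 20.375 − 0.25·20, so 0.9375q_{Largo} = 15.375 and q_{Largo} = 16.4.
Then q_{Pike} = 20 − 0.25·16.4 = 15.9.
P_{Largo} = 189 − 4·16.4 − 2·15.9 = 91.6.

91.6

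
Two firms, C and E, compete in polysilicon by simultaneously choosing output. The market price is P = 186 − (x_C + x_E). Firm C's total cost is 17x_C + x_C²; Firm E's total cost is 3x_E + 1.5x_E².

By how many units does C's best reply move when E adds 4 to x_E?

-1

Firm C's profit: π = x_C(186 − (x_C + x_E)) − 17x_C − x_C².
∂π/∂x_C = 169 − 4x_C − x_E = 0, so x_C = 42.25 − 0.25x_E.
The reaction-function slope is −0.25, so a 4-unit rise in x_E moves x_C by −0.25 × 4 = −1. C's best response falls — the actions are strategic substitutes.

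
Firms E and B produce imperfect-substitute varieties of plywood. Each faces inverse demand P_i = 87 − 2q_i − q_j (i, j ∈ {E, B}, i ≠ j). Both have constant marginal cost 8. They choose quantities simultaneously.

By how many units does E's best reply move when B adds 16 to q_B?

Firm E's profit: π = q_E(87 − 2q_E − q_B) − 8q_E.
∂π/∂q_E = 79 − 4q_E − q_B = 0 ⇒ q_E = 19.75 − 0.25q_B.
The reaction-function slope is −0.25, so a 16-unit rise in q_B moves q_E by −0.25 × 16 = −4. E's best response falls — the actions are strategic substitutes.

-4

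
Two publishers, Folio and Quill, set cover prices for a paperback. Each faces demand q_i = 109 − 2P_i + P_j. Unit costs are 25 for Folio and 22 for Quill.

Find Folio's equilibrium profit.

1523.52

Folio's profit: π = (P_{Folio} − 25)(109 − 2P_{Folio} + P_{Quill}).
∂π/∂P_{Folio} = 159 − 4P_{Folio} + P_{Quill} = 0 ⇒ P_{Folio} = 39.75 + 0.25P_{Quill}.
Similarly P_{Quill} = 38.25 + 0.25P_{Folio}.
Substituting the second reaction function into the first: P_{Folio} = 39.75 + 0.25(38.25 + 0.25P_{Folio}), which gives 0.9375P_{Folio} = 49.3125 ⇒ P_{Folio} = 52.6.
Then P_{Quill} = 38.25 + 0.25·52.6 = 51.4.
q_{Folio} = 109 − 2·52.6 + 51.4 = 55.2.
Profit = (52.6 − 25)·55.2 = 1523.52.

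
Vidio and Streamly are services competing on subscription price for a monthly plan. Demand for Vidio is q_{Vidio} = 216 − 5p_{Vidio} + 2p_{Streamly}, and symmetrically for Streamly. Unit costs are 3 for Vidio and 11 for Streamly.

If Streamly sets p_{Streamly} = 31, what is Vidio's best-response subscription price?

29.3

Vidio's profit: π = (p_{Vidio} − 3)(216 − 5p_{Vidio} + 2p_{Streamly}).
∂π/∂p_{Vidio} = 231 − 10p_{Vidio} + 2p_{Streamly} = 0 ⇒ p_{Vidio} = 23.1 + 0.2p_{Streamly}.
At p_{Streamly} = 31: p_{Vidio} = 23.1 + 0.2·31 = 29.3.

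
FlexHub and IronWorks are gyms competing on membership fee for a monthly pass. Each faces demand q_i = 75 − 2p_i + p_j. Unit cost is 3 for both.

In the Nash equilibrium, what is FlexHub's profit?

1152

FlexHub's profit: π = (p_{FlexHub} − 3)(75 − 2p_{FlexHub} + p_{IronWorks}).
∂π/∂p_{FlexHub} = 81 − 4p_{FlexHub} + p_{IronWorks} = 0 ⇒ p_{FlexHub} = 20.25 + 0.25p_{IronWorks}.
Setting p_{FlexHub} = p_{IronWorks} in the reaction function: p_{FlexHub} = 20.25 + 0.25p_{FlexHub}, so p_{FlexHub} = 20.25 / 0.75 = 27.
q_{FlexHub} = 75 − 2·27 + 27 = 48.
Profit = (27 − 3)·48 = 1152.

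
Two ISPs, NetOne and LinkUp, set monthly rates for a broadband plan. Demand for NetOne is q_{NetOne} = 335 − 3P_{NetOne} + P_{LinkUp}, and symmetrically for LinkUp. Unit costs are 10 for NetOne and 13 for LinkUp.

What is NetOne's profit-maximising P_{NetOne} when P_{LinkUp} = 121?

NetOne's profit: π = (P_{NetOne} − 10)(335 − 3P_{NetOne} + P_{LinkUp}).
∂π/∂P_{NetOne} = 365 − 6P_{NetOne} + P_{LinkUp} = 0 ⇒ P_{NetOne} = 365/6 + (1/6)P_{LinkUp}.
At P_{LinkUp} = 121: P_{NetOne} = 365/6 + (1/6)·121 = 81.

81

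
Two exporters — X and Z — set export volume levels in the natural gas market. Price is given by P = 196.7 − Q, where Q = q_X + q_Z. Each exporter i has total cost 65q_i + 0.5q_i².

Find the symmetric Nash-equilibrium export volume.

Exporter X's profit: π = q_X(196.7 − (q_X + q_Z)) − 65q_X − 0.5q_X².
∂π/∂q_X = 131.7 − 3q_X − q_Z = 0, so q_X = 43.9 − (1/3)q_Z.
Setting q_X = q_Z in the reaction function: q_X = 43.9 − (1/3)q_X, so q_X = 43.9 / (4/3) = 32.925.

32.925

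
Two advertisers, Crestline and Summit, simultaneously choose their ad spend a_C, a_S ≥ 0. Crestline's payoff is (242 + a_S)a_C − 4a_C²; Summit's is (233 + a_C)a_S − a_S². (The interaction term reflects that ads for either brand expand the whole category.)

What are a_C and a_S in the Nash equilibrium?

Expanding Crestline's payoff: 242a_C + a_Sa_C − 4a_C².
∂π/∂a_C = 242 + a_S − 8a_C = 0, so a_C = 30.25 + 0.125a_S.
Likewise for Summit: a_S = 116.5 + 0.5a_C.
Plugging a_S into Crestline's best response: a_C = 30.25 + 0.125(116.5 + 0.5a_C) ⇒ 0.9375a_C = 44.8125, so a_C = 47.8.
Then a_S = 116.5 + 0.5·47.8 = 140.4.

47.8, 140.4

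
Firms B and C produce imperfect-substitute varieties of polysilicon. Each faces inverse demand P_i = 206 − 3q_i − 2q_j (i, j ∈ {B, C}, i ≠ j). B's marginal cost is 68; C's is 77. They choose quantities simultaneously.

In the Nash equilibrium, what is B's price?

Firm B's profit: π = q_B(206 − 3q_B − 2q_C) − 68q_B.
∂π/∂q_B = 138 − 6q_B − 2q_C = 0 ⇒ q_B = 23 − (1/3)q_C.
Similarly q_C = 21.5 − (1/3)q_B.
Solving the two reaction functions simultaneously: (1 − (−1/3)(−1/3))q_B = 23 − (1/3)·21.5, so (8/9)q_B = 95/6 and q_B = 17.8125.
Then q_C = 21.5 − (1/3)·17.8125 = 15.5625.
P_B = 206 − 3·17.8125 − 2·15.5625 = 121.4375.

121.4375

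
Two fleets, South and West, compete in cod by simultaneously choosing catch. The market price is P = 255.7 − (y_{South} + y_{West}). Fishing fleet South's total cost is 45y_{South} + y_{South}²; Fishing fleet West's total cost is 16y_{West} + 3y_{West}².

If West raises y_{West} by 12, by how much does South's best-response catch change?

-3

Fishing fleet South's profit: π = y_{South}(255.7 − (y_{South} + y_{West})) − 45y_{South} − y_{South}².
∂π/∂y_{South} = 210.7 − 4y_{South} − y_{West} = 0, so y_{South} = 52.675 − 0.25y_{West}.
The reaction-function slope is −0.25, so a 12-unit rise in y_{West} moves y_{South} by −0.25 × 12 = −3. South's best response falls — the actions are strategic substitutes.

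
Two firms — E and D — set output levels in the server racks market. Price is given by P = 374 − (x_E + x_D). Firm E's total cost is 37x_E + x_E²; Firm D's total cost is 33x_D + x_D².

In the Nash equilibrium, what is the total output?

135.6

Firm E's profit: π = x_E(374 − (x_E + x_D)) − 37x_E − x_E².
∂π/∂x_E = 337 − 4x_E − x_D = 0, so x_E = 84.25 − 0.25x_D.
By the same steps for D: x_D = 85.25 − 0.25x_E.
Substituting the second reaction function into the first: x_E = 84.25 − 0.25(85.25 − 0.25x_E), which gives 0.9375x_E = 62.9375 ⇒ x_E = 1007/15.
Then x_D = 85.25 − 0.25·(1007/15) = 1027/15.
Total output: 1007/15 + 1027/15 = 135.6.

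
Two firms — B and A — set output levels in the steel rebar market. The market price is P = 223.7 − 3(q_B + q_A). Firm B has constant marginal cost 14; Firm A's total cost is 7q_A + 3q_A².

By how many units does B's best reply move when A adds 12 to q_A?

Firm B's profit: π = q_B(223.7 − 3(q_B + q_A)) − 14q_B.
∂π/∂q_B = 209.7 − 6q_B − 3q_A = 0, so q_B = 34.95 − 0.5q_A.
The reaction-function slope is −0.5, so a 12-unit rise in q_A moves q_B by −0.5 × 12 = −6. B's best response falls — the actions are strategic substitutes.

-6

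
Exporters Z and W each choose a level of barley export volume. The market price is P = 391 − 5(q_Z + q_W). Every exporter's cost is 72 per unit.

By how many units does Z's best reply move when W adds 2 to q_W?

Exporter Z's profit: π = q_Z(391 − 5(q_Z + q_W)) − 72q_Z.
∂π/∂q_Z = 319 − 10q_Z − 5q_W = 0, so q_Z = 31.9 − 0.5q_W.
The reaction-function slope is −0.5, so a 2-unit rise in q_W moves q_Z by −0.5 × 2 = −1. Z's best response falls — the actions are strategic substitutes.

-1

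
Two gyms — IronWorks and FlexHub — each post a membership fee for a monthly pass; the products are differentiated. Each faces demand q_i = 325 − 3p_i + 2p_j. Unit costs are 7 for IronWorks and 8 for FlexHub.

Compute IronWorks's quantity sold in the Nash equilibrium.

239.0625

IronWorks's profit: π = (p_{IronWorks} − 7)(325 − 3p_{IronWorks} + 2p_{FlexHub}).
∂π/∂p_{IronWorks} = 346 − 6p_{IronWorks} + 2p_{FlexHub} = 0 ⇒ p_{IronWorks} = 173/3 + (1/3)p_{FlexHub}.
Similarly p_{FlexHub} = 349/6 + (1/3)p_{IronWorks}.
Plugging p_{FlexHub} into IronWorks's best response: p_{IronWorks} = 173/3 + (1/3)(349/6 + (1/3)p_{IronWorks}) ⇒ (8/9)p_{IronWorks} = 1387/18, so p_{IronWorks} = 86.6875.
Then p_{FlexHub} = 349/6 + (1/3)·86.6875 = 87.0625.
q_{IronWorks} = 325 − 3·86.6875 + 2·87.0625 = 239.0625.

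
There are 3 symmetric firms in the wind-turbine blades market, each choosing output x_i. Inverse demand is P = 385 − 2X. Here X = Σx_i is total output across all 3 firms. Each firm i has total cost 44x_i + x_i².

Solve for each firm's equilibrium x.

34.1

A representative firm's profit is π_i = x_i(385 − 2X) − 44x_i − x_i², with X = x_i + Σ_{j≠i} x_j.
First-order condition: 341 − 6x_i − 2Σ_{j≠i} x_j = 0.
In a symmetric equilibrium every firm chooses the same x, so Σ_{j≠i} x_j = 2x. The condition becomes 341 − 10x = 0, giving x = 341/10 = 34.1.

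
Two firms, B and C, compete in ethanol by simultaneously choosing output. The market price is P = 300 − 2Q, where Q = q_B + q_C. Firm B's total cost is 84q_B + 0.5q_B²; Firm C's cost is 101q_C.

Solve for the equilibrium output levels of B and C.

29.125, 35.1875

Firm B's profit: π = q_B(300 − 2(q_B + q_C)) − 84q_B − 0.5q_B².
∂π/∂q_B = 216 − 5q_B − 2q_C = 0, so q_B = 43.2 − 0.4q_C.
For C: ∂π/∂q_C = 199 − 4q_C − 2q_B = 0 ⇒ q_C = 49.75 − 0.5q_B.
Plugging q_C into B's best response: q_B = 43.2 − 0.4(49.75 − 0.5q_B) ⇒ 0.8q_B = 23.3, so q_B = 29.125.
Then q_C = 49.75 − 0.5·29.125 = 35.1875.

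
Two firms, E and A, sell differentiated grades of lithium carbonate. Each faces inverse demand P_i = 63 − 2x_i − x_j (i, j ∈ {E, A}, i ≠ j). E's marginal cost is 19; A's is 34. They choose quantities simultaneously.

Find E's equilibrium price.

38.6

Firm E's profit: π = x_E(63 − 2x_E − x_A) − 19x_E.
∂π/∂x_E = 44 − 4x_E − x_A = 0 ⇒ x_E = 11 − 0.25x_A.
Similarly x_A = 7.25 − 0.25x_E.
Substituting the second reaction function into the first: x_E = 11 − 0.25(7.25 − 0.25x_E), which gives 0.9375x_E = 9.1875 ⇒ x_E = 9.8.
Then x_A = 7.25 − 0.25·9.8 = 4.8.
P_E = 63 − 2·9.8 − 4.8 = 38.6.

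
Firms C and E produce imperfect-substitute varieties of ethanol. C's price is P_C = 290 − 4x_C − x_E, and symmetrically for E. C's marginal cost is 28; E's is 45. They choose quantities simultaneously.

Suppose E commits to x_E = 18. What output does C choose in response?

Firm C's profit: π = x_C(290 − 4x_C − x_E) − 28x_C.
∂π/∂x_C = 262 − 8x_C − x_E = 0 ⇒ x_C = 32.75 − 0.125x_E.
At x_E = 18: x_C = 32.75 − 0.125·18 = 30.5.

30.5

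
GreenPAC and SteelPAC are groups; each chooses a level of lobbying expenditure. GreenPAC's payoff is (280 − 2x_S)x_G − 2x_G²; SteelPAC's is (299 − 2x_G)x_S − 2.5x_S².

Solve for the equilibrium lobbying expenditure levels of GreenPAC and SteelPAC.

Expanding GreenPAC's payoff: 280x_G − 2x_Sx_G − 2x_G².
∂π/∂x_G = 280 − 2x_S − 4x_G = 0, so x_G = 70 − 0.5x_S.
Likewise for SteelPAC: x_S = 59.8 − 0.4x_G.
Plugging x_S into GreenPAC's best response: x_G = 70 − 0.5(59.8 − 0.4x_G) ⇒ 0.8x_G = 40.1, so x_G = 50.125.
Then x_S = 59.8 − 0.4·50.125 = 39.75.

50.125, 39.75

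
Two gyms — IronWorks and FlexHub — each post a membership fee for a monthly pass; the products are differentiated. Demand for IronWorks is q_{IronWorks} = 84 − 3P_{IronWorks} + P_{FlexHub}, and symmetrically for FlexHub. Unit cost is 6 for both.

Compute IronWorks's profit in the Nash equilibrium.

IronWorks's profit: π = (P_{IronWorks} − 6)(84 − 3P_{IronWorks} + P_{FlexHub}).
∂π/∂P_{IronWorks} = 102 − 6P_{IronWorks} + P_{FlexHub} = 0 ⇒ P_{IronWorks} = 17 + (1/6)P_{FlexHub}.
By symmetry P_{FlexHub} = P_{IronWorks}; substituting into the reaction function, (5/6)P_{IronWorks} = 17 and P_{IronWorks} = 20.4.
q_{IronWorks} = 84 − 3·20.4 + 20.4 = 43.2.
Profit = (20.4 − 6)·43.2 = 622.08.

622.08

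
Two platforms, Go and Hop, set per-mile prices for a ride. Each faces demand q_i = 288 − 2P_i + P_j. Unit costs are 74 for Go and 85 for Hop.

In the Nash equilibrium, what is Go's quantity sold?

Go's profit: π = (P_{Go} − 74)(288 − 2P_{Go} + P_{Hop}).
∂π/∂P_{Go} = 436 − 4P_{Go} + P_{Hop} = 0 ⇒ P_{Go} = 109 + 0.25P_{Hop}.
Similarly P_{Hop} = 114.5 + 0.25P_{Go}.
Substituting the second reaction function into the first: P_{Go} = 109 + 0.25(114.5 + 0.25P_{Go}), which gives 0.9375P_{Go} = 137.625 ⇒ P_{Go} = 146.8.
Then P_{Hop} = 114.5 + 0.25·146.8 = 151.2.
q_{Go} = 288 − 2·146.8 + 151.2 = 145.6.

145.6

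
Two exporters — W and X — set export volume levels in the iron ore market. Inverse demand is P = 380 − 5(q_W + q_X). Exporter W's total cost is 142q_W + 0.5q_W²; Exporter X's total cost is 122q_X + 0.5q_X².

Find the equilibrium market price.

Exporter W's profit: π = q_W(380 − 5(q_W + q_X)) − 142q_W − 0.5q_W².
∂π/∂q_W = 238 − 11q_W − 5q_X = 0, so q_W = 238/11 − (5/11)q_X.
By the same steps for X: q_X = 258/11 − (5/11)q_W.
Substituting the second reaction function into the first: q_W = 238/11 − (5/11)(258/11 − (5/11)q_W), which gives (96/121)q_W = 1328/121 ⇒ q_W = 83/6.
Then q_X = 258/11 − (5/11)·(83/6) = 103/6.
Equilibrium price: P = 380 − 5·31 = 225.

225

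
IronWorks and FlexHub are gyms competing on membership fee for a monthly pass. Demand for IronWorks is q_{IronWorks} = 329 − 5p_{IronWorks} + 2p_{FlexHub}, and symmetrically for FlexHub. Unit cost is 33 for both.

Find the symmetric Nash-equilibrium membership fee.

IronWorks's profit: π = (p_{IronWorks} − 33)(329 − 5p_{IronWorks} + 2p_{FlexHub}).
∂π/∂p_{IronWorks} = 494 − 10p_{IronWorks} + 2p_{FlexHub} = 0 ⇒ p_{IronWorks} = 49.4 + 0.2p_{FlexHub}.
By symmetry p_{FlexHub} = p_{IronWorks}; substituting into the reaction function, 0.8p_{IronWorks} = 49.4 and p_{IronWorks} = 61.75.

61.75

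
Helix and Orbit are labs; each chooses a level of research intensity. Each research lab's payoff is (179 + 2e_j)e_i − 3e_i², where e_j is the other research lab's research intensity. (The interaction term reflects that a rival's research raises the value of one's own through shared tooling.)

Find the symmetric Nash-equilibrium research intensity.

Helix's payoff is (179 + 2e_O)e_H − 3e_H².
∂π/∂e_H = 179 + 2e_O − 6e_H = 0, so e_H = 179/6 + (1/3)e_O.
By symmetry e_O = e_H; substituting into the reaction function, (2/3)e_H = 179/6 and e_H = 44.75.

44.75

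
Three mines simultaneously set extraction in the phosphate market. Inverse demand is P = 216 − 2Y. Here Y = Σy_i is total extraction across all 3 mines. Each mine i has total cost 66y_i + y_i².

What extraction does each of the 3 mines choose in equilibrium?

15

A representative mine's profit is π_i = y_i(216 − 2Y) − 66y_i − y_i², with Y = y_i + Σ_{j≠i} y_j.
First-order condition: 150 − 6y_i − 2Σ_{j≠i} y_j = 0.
Imposing symmetry (y_j = y for all j) turns Σ_{j≠i} y_j into 2y, so 150 = 10y and y = 15.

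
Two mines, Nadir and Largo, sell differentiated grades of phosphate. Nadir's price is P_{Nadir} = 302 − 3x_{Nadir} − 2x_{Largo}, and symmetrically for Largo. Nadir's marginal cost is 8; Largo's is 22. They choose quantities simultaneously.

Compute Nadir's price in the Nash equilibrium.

Mine Nadir's profit: π = x_{Nadir}(302 − 3x_{Nadir} − 2x_{Largo}) − 8x_{Nadir}.
∂π/∂x_{Nadir} = 294 − 6x_{Nadir} − 2x_{Largo} = 0 ⇒ x_{Nadir} = 49 − (1/3)x_{Largo}.
Similarly x_{Largo} = 140/3 − (1/3)x_{Nadir}.
Substituting the second reaction function into the first: x_{Nadir} = 49 − (1/3)(140/3 − (1/3)x_{Nadir}), which gives (8/9)x_{Nadir} = 301/9 ⇒ x_{Nadir} = 37.625.
Then x_{Largo} = 140/3 − (1/3)·37.625 = 34.125.
P_{Nadir} = 302 − 3·37.625 − 2·34.125 = 120.875.

120.875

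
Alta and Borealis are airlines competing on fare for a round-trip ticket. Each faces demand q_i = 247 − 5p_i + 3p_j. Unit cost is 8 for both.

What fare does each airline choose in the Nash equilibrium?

Alta's profit: π = (p_{Alta} − 8)(247 − 5p_{Alta} + 3p_{Borealis}).
∂π/∂p_{Alta} = 287 − 10p_{Alta} + 3p_{Borealis} = 0 ⇒ p_{Alta} = 28.7 + 0.3p_{Borealis}.
The game is symmetric, so in equilibrium p_{Borealis} = p_{Alta}: the reaction function gives 0.7p_{Alta} = 28.7, hence p_{Alta} = 41.

41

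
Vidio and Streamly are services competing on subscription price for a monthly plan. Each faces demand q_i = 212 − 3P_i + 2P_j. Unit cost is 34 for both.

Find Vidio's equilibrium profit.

5940.75

Vidio's profit: π = (P_{Vidio} − 34)(212 − 3P_{Vidio} + 2P_{Streamly}).
∂π/∂P_{Vidio} = 314 − 6P_{Vidio} + 2P_{Streamly} = 0 ⇒ P_{Vidio} = 157/3 + (1/3)P_{Streamly}.
The game is symmetric, so in equilibrium P_{Streamly} = P_{Vidio}: the reaction function gives (2/3)P_{Vidio} = 157/3, hence P_{Vidio} = 78.5.
q_{Vidio} = 212 − 3·78.5 + 2·78.5 = 133.5.
Profit = (78.5 − 34)·133.5 = 5940.75.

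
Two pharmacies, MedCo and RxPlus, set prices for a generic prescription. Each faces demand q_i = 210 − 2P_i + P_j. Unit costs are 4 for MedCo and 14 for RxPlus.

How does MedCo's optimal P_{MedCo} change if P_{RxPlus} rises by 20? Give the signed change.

MedCo's profit: π = (P_{MedCo} − 4)(210 − 2P_{MedCo} + P_{RxPlus}).
∂π/∂P_{MedCo} = 218 − 4P_{MedCo} + P_{RxPlus} = 0 ⇒ P_{MedCo} = 54.5 + 0.25P_{RxPlus}.
The reaction-function slope is 0.25, so a 20-unit rise in P_{RxPlus} moves P_{MedCo} by 0.25 × 20 = 5. MedCo's best response rises — the actions are strategic complements.

5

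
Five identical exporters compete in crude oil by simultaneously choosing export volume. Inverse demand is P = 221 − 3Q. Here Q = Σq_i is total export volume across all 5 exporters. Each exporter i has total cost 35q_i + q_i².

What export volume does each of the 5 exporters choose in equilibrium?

A representative exporter's profit is π_i = q_i(221 − 3Q) − 35q_i − q_i², with Q = q_i + Σ_{j≠i} q_j.
First-order condition: 186 − 8q_i − 3Σ_{j≠i} q_j = 0.
With identical exporters, set every q_j = q: then 186 − 8q − 12q = 0, i.e. q = 186/20 = 9.3.

9.3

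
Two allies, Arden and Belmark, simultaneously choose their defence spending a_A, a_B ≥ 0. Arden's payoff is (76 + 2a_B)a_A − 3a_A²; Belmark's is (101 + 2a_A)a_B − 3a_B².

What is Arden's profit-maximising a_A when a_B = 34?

Expanding Arden's payoff: 76a_A + 2a_Ba_A − 3a_A².
∂π/∂a_A = 76 + 2a_B − 6a_A = 0, so a_A = 38/3 + (1/3)a_B.
At a_B = 34: a_A = 38/3 + (1/3)·34 = 24.

24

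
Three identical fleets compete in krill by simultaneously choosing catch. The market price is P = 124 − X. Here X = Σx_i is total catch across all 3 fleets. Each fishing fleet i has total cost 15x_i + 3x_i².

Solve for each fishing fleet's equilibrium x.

10.9

A representative fishing fleet's profit is π_i = x_i(124 − X) − 15x_i − 3x_i², with X = x_i + Σ_{j≠i} x_j.
First-order condition: 109 − 8x_i − Σ_{j≠i} x_j = 0.
With identical fishing fleets, set every x_j = x: then 109 − 8x − 2x = 0, i.e. x = 109/10 = 10.9.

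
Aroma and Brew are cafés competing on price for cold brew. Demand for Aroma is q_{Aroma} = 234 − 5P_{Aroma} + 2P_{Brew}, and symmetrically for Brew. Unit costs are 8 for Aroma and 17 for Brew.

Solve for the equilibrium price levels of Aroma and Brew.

Aroma's profit: π = (P_{Aroma} − 8)(234 − 5P_{Aroma} + 2P_{Brew}).
∂π/∂P_{Aroma} = 274 − 10P_{Aroma} + 2P_{Brew} = 0 ⇒ P_{Aroma} = 27.4 + 0.2P_{Brew}.
Similarly P_{Brew} = 31.9 + 0.2P_{Aroma}.
Solving the two reaction functions simultaneously: (1 − (0.2)(0.2))P_{Aroma} = 27.4 + 0.2·31.9, so 0.96P_{Aroma} = 33.78 and P_{Aroma} = 35.1875.
Then P_{Brew} = 31.9 + 0.2·35.1875 = 38.9375.

35.1875, 38.9375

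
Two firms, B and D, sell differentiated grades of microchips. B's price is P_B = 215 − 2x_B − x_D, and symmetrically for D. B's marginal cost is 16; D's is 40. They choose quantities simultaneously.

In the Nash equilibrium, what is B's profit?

Firm B's profit: π = x_B(215 − 2x_B − x_D) − 16x_B.
∂π/∂x_B = 199 − 4x_B − x_D = 0 ⇒ x_B = 49.75 − 0.25x_D.
Similarly x_D = 43.75 − 0.25x_B.
Plugging x_D into B's best response: x_B = 49.75 − 0.25(43.75 − 0.25x_B) ⇒ 0.9375x_B = 38.8125, so x_B = 41.4.
Then x_D = 43.75 − 0.25·41.4 = 33.4.
P_B = 215 − 2·41.4 − 33.4 = 98.8.
Profit = (98.8 − 16)·41.4 = 3427.92.

3427.92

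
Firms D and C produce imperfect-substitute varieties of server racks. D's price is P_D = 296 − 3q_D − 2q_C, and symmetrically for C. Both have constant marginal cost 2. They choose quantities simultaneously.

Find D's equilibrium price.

Firm D's profit: π = q_D(296 − 3q_D − 2q_C) − 2q_D.
∂π/∂q_D = 294 − 6q_D − 2q_C = 0 ⇒ q_D = 49 − (1/3)q_C.
Setting q_D = q_C in the reaction function: q_D = 49 − (1/3)q_D, so q_D = 49 / (4/3) = 36.75.
P_D = 296 − 3·36.75 − 2·36.75 = 112.25.

112.25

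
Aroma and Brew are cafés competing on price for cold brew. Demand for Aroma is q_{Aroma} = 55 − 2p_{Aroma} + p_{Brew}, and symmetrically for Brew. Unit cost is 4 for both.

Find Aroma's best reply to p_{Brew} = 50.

28.25

Aroma's profit: π = (p_{Aroma} − 4)(55 − 2p_{Aroma} + p_{Brew}).
∂π/∂p_{Aroma} = 63 − 4p_{Aroma} + p_{Brew} = 0 ⇒ p_{Aroma} = 15.75 + 0.25p_{Brew}.
At p_{Brew} = 50: p_{Aroma} = 15.75 + 0.25·50 = 28.25.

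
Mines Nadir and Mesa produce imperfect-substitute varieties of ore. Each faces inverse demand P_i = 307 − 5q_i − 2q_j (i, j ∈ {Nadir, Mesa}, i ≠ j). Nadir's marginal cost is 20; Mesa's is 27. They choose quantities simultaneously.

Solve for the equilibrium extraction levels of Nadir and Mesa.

24.0625, 23.1875

Mine Nadir's profit: π = q_{Nadir}(307 − 5q_{Nadir} − 2q_{Mesa}) − 20q_{Nadir}.
∂π/∂q_{Nadir} = 287 − 10q_{Nadir} − 2q_{Mesa} = 0 ⇒ q_{Nadir} = 28.7 − 0.2q_{Mesa}.
Similarly q_{Mesa} = 28 − 0.2q_{Nadir}.
Substituting the second reaction function into the first: q_{Nadir} = 28.7 − 0.2(28 − 0.2q_{Nadir}), which gives 0.96q_{Nadir} = 23.1 ⇒ q_{Nadir} = 24.0625.
Then q_{Mesa} = 28 − 0.2·24.0625 = 23.1875.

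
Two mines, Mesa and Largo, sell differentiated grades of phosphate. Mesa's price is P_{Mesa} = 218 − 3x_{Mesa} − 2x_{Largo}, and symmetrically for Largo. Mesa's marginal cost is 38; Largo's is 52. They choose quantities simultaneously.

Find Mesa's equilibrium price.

Mine Mesa's profit: π = x_{Mesa}(218 − 3x_{Mesa} − 2x_{Largo}) − 38x_{Mesa}.
∂π/∂x_{Mesa} = 180 − 6x_{Mesa} − 2x_{Largo} = 0 ⇒ x_{Mesa} = 30 − (1/3)x_{Largo}.
Similarly x_{Largo} = 83/3 − (1/3)x_{Mesa}.
Substituting the second reaction function into the first: x_{Mesa} = 30 − (1/3)(83/3 − (1/3)x_{Mesa}), which gives (8/9)x_{Mesa} = 187/9 ⇒ x_{Mesa} = 23.375.
Then x_{Largo} = 83/3 − (1/3)·23.375 = 19.875.
P_{Mesa} = 218 − 3·23.375 − 2·19.875 = 108.125.

108.125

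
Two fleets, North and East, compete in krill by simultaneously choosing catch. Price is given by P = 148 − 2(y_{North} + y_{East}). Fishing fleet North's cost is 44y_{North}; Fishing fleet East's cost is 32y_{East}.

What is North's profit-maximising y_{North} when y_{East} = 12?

20

Fishing fleet North's profit: π = y_{North}(148 − 2(y_{North} + y_{East})) − 44y_{North}.
∂π/∂y_{North} = 104 − 4y_{North} − 2y_{East} = 0, so y_{North} = 26 − 0.5y_{East}.
At y_{East} = 12: y_{North} = 26 − 0.5·12 = 20.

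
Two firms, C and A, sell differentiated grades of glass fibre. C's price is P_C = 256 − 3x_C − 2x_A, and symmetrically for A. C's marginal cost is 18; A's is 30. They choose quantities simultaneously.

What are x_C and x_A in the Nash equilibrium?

30.5, 27.5

Firm C's profit: π = x_C(256 − 3x_C − 2x_A) − 18x_C.
∂π/∂x_C = 238 − 6x_C − 2x_A = 0 ⇒ x_C = 119/3 − (1/3)x_A.
Similarly x_A = 113/3 − (1/3)x_C.
Substituting the second reaction function into the first: x_C = 119/3 − (1/3)(113/3 − (1/3)x_C), which gives (8/9)x_C = 244/9 ⇒ x_C = 30.5.
Then x_A = 113/3 − (1/3)·30.5 = 27.5.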